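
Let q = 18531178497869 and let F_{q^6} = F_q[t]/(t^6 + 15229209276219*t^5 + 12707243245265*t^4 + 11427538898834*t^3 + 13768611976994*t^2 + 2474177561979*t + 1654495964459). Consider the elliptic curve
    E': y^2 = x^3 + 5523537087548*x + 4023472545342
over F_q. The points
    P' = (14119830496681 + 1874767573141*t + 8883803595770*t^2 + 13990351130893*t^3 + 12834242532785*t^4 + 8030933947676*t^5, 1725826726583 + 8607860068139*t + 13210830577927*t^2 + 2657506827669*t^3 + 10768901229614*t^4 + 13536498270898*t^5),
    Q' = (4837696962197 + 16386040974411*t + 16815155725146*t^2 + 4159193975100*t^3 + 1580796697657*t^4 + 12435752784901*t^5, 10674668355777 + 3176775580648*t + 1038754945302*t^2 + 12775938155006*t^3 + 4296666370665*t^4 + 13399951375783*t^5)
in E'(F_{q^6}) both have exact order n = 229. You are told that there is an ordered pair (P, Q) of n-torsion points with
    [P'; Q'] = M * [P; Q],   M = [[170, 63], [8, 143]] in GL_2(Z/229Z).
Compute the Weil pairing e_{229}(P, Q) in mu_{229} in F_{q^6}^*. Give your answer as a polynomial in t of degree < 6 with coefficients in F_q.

e_{229}(aP+bQ,cP+dQ) = e_{229}(P,Q)^(ad-bc); with (a,b,c,d)=(170,63,8,143) this gives the det-229 law.
det M = 170*143 - 63*8 = 23806 = 219 (mod 229); 219^{-1} = 206 (mod 229).
Miller loop for e_{229} over F_{18531178497869^6}: bits of 229 = 11100101; 7 double steps + 4 add steps, l/v at each.
e_{229}(P',Q') = 5995558253122 + 9051604415675*t + 18413119346163*t^2 + 13077516068512*t^3 + 9020940127347*t^4 + 12588165778687*t^5.
Thus e_{229}(P,Q) = 1436787005450 + 4806545693170*t + 18209931044181*t^2 + 2868263267707*t^3 + 16671658481466*t^4 + 16858928244615*t^5.

1436787005450 + 4806545693170*t + 18209931044181*t^2 + 2868263267707*t^3 + 16671658481466*t^4 + 16858928244615*t^5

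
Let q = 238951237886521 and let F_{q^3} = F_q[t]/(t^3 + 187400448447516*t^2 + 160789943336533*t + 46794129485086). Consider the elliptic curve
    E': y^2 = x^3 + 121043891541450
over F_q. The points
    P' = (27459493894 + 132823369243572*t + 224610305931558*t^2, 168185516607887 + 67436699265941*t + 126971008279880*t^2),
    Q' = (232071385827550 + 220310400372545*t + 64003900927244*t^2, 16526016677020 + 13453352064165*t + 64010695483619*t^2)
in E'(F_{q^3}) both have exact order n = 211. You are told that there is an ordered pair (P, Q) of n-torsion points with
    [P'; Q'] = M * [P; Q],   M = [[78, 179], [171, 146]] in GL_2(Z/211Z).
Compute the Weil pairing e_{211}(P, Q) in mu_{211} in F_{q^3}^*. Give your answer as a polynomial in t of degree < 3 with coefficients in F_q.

11461703860329 + 86164369393256*t + 32471099205318*t^2

Under M = [[78,179],[171,146]] in GL_2(Z/211), e_{211}(P',Q') = e_{211}(P,Q)^(78*146-179*171 mod 211).
78*146 - 179*171 = -19221; reduced mod 211: det = 191, inverse 116.
Run Miller on y^2=x^3+121043891541450 over F_{238951237886521}: ladder 11010011 (8 bits); e = f_P(D_Q)/f_Q(D_P).
The quotient is 53892736648869 + 7358356020781*t + 56327178641859*t^2.
Raise to 116: e(P,Q) = 11461703860329 + 86164369393256*t + 32471099205318*t^2 in mu_{211}.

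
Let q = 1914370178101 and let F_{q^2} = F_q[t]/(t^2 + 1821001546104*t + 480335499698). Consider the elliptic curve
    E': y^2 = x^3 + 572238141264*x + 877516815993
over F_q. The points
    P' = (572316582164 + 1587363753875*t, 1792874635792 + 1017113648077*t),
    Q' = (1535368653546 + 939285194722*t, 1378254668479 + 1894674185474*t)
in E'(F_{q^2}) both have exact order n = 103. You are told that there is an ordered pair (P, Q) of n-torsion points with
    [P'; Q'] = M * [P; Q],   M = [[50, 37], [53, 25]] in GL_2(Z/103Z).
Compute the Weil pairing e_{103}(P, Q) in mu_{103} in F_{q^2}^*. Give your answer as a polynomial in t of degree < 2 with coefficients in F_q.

e_{103} is bilinear + alternating on E[103], so e_{103}(50*P + 37*Q, 53*P + 25*Q) = e_{103}(P,Q)^(50*25-37*53).
Inverting 10 mod 103: 31. Thus e_{103}(P,Q) = e(P',Q')^{31}.
Miller loop for e_{103} over F_{1914370178101^2}: bits of 103 = 1100111; 6 double steps + 4 add steps, l/v at each.
The quotient is 314865673089 + 1515079072831*t.
Finally e_{103}(P,Q) = 1105681843341 + 1147890698098*t.

1105681843341 + 1147890698098*t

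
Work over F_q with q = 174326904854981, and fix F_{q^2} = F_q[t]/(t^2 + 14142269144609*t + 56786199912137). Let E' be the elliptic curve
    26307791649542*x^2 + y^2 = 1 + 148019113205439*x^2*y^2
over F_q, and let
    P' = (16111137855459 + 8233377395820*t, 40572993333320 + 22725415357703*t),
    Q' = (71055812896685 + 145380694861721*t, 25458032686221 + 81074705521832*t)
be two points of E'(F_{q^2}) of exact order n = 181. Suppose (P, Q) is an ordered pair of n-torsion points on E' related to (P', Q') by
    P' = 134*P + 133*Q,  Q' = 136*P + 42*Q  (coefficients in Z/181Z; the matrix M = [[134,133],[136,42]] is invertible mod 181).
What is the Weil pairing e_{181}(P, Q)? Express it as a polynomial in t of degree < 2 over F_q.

e_{181}(aP+bQ,cP+dQ) = e_{181}(P,Q)^(ad-bc); with (a,b,c,d)=(134,133,136,42) this gives the det-181 law.
So e_{181}(P,Q) = e_{181}(P',Q')^{25}, since 29*25 = 1 mod 181.
Map (x,y)_Ed via u=(1+y)/(1-y), v=(1+y)/((1-y)x) to Montgomery A=0,B=36524333808723; then to (a',b')=(36631811316458,0).
Build f_{181,P'} and f_{181,Q'} via the 8-bit ladder of 181=10110101_2; evaluate at shifted divisors; quotient in F_{174326904854981^2}.
The quotient is 94394475108951 + 131692723310045*t.
Finally e_{181}(P,Q) = 119627546154222 + 74317218890142*t.

119627546154222 + 74317218890142*t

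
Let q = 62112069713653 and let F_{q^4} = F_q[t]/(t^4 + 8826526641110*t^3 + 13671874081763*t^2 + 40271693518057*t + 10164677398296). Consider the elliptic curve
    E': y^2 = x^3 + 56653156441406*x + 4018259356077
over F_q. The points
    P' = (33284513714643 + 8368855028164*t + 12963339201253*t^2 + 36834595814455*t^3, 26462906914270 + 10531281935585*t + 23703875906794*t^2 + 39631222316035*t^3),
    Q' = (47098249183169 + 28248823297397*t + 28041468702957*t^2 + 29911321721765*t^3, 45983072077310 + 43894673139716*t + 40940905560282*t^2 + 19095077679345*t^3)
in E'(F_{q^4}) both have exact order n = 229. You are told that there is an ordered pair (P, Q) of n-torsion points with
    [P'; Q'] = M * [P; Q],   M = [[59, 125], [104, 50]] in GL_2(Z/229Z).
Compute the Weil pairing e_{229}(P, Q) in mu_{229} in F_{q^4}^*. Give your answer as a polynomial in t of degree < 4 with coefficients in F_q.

4905654271704 + 54088867490038*t + 6750712824821*t^2 + 53469419053951*t^3

Since e_{229}(P,P)=e_{229}(Q,Q)=1 and e_{229}(Q,P)=e_{229}(P,Q)^{-1}, expanding e_{229}(59*P + 125*Q,104*P + 50*Q) leaves e(P,Q)^det(M).
det(M) mod 229 = 26; its inverse in (Z/229)^* is 185 (check: 26*185 mod 229 = 1).
Double-and-add over 11100101: 8-1 doublings, 5-1 additions; each step l_{T,T}/v_{2T} or l_{T,P'}/v at Q'+S for random S.
Result: e(P',Q') = 56028500765151 + 51409402671869*t + 4390386139149*t^2 + 34038421130237*t^3.
Raise to 185: e(P,Q) = 4905654271704 + 54088867490038*t + 6750712824821*t^2 + 53469419053951*t^3 in mu_{229}.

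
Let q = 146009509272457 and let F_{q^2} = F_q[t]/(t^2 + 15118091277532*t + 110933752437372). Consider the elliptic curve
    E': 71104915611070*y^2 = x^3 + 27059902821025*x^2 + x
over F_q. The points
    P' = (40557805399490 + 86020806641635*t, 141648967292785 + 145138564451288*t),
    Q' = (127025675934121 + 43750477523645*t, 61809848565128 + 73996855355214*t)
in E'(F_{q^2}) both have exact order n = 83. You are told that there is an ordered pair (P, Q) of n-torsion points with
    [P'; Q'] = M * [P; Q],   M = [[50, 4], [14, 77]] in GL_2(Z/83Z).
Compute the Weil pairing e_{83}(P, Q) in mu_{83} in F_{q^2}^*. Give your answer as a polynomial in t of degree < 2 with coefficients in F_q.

81024329355009 + 110166827890907*t

e_{83} is bilinear + alternating on E[83], so e_{83}(50*P + 4*Q, 14*P + 77*Q) = e_{83}(P,Q)^(50*77-4*14).
50*77 - 4*14 = 3794; reduced mod 83: det = 59, inverse 38.
Set x_W=47651342727679*u+31323988276325, y_W=47651342727679*v; then E': y_W^2=x_W^3+115625617769603*x_W+583087534087.
Build f_{83,P'} and f_{83,Q'} via the 7-bit ladder of 83=1010011_2; evaluate at shifted divisors; quotient in F_{146009509272457^2}.
e_{83}(P',Q') = 61511311487035 + 113805590623651*t.
e_{83}(P,Q) = (61511311487035 + 113805590623651*t)^{38} = 81024329355009 + 110166827890907*t.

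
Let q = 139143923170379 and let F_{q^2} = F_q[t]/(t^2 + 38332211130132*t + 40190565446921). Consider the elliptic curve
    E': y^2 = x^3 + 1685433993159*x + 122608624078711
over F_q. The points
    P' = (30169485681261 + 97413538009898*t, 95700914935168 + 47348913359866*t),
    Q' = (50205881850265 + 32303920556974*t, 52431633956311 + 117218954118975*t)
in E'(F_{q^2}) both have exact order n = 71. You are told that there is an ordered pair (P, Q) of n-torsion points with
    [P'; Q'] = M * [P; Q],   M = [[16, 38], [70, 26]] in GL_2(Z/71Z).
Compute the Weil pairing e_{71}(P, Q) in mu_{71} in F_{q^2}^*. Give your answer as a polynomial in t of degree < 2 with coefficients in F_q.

47902878780527 + 90785218673787*t

e_{71}(aP+bQ,cP+dQ) = e_{71}(P,Q)^(ad-bc); with (a,b,c,d)=(16,38,70,26) this gives the det-71 law.
16*26 - 38*70 = -2244; reduced mod 71: det = 28, inverse 33.
Miller loop for e_{71} over F_{139143923170379^2}: bits of 71 = 1000111; 6 double steps + 3 add steps, l/v at each.
So e_{71}(P',Q') = 136764649884149 + 15817903671487*t.
Thus e_{71}(P,Q) = 47902878780527 + 90785218673787*t.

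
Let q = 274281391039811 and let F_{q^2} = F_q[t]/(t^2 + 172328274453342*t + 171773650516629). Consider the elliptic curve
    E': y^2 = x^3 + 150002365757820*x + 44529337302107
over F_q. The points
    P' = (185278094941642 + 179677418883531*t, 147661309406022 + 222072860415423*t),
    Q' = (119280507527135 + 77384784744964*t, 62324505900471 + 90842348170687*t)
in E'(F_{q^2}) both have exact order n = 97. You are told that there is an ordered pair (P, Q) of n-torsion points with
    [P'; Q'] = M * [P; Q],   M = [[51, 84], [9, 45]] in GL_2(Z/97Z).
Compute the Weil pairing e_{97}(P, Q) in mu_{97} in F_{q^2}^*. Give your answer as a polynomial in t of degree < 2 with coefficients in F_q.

239771371305390 + 252347554911534*t

The 97-Weil pairing on E[97] over F_{274281391039811} is alternating-bilinear: e_{97}(P',Q') = e_{97}(P,Q)^det(M).
Inverting 84 mod 97: 82. Thus e_{97}(P,Q) = e(P',Q')^{82}.
Build f_{97,P'} and f_{97,Q'} via the 7-bit ladder of 97=1100001_2; evaluate at shifted divisors; quotient in F_{274281391039811^2}.
The quotient is 271660688572281 + 15867520586256*t.
Raise to 82: e(P,Q) = 239771371305390 + 252347554911534*t in mu_{97}.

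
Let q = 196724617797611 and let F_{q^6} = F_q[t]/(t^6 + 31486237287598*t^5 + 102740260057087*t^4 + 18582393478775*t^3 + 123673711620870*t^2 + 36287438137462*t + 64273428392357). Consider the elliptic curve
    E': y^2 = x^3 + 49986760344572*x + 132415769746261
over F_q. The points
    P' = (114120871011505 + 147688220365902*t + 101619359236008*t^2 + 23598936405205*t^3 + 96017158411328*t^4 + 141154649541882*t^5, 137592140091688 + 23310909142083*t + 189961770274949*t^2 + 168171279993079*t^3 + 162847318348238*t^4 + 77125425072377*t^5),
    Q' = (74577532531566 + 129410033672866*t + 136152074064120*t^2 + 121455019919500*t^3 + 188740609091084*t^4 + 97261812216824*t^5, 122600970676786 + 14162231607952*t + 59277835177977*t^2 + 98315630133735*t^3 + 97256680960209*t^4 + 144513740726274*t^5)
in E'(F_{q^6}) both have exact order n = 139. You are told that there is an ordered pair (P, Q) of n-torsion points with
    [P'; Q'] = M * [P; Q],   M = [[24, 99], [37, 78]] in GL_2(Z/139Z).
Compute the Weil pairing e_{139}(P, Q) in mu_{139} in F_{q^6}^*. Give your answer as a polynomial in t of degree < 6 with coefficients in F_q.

96461833094044 + 153479644543942*t + 140297079746077*t^2 + 49805434405756*t^3 + 130960574086992*t^4 + 99031388718794*t^5

e_{139}(aP+bQ,cP+dQ) = e_{139}(P,Q)^(ad-bc); with (a,b,c,d)=(24,99,37,78) this gives the det-139 law.
So e_{139}(P,Q) = e_{139}(P',Q')^{113}, since 16*113 = 1 mod 139.
Miller loop for e_{139} over F_{196724617797611^6}: bits of 139 = 10001011; 7 double steps + 3 add steps, l/v at each.
e_{139}(P',Q') = 137220725981505 + 117458324406530*t + 35794252381940*t^2 + 119398675671780*t^3 + 158922071867868*t^4 + 101551002536774*t^5.
(137220725981505 + 117458324406530*t + 35794252381940*t^2 + 119398675671780*t^3 + 158922071867868*t^4 + 101551002536774*t^5)^{113} mod (196724617797611,f) = 96461833094044 + 153479644543942*t + 140297079746077*t^2 + 49805434405756*t^3 + 130960574086992*t^4 + 99031388718794*t^5.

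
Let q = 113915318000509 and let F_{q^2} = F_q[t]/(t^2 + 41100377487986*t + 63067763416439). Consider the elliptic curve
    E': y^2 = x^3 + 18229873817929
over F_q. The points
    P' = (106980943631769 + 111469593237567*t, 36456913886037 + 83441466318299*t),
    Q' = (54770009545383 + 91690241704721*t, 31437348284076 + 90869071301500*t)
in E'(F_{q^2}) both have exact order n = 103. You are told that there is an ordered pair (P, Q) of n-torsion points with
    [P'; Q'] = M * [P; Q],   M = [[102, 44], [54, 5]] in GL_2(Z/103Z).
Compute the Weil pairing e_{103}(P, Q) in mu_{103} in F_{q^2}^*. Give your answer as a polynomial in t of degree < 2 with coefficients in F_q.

The 103-Weil pairing on E[103] over F_{113915318000509} is alternating-bilinear: e_{103}(P',Q') = e_{103}(P,Q)^det(M).
102*5 - 44*54 = -1866; reduced mod 103: det = 91, inverse 60.
Miller loop for e_{103} over F_{113915318000509^2}: bits of 103 = 1100111; 6 double steps + 4 add steps, l/v at each.
e_{103}(P',Q') = 107284443798297 + 53198384228758*t.
Hence e(P,Q) = 44659966384931 + 15555217227158*t in F_{113915318000509^2}^*.

44659966384931 + 15555217227158*t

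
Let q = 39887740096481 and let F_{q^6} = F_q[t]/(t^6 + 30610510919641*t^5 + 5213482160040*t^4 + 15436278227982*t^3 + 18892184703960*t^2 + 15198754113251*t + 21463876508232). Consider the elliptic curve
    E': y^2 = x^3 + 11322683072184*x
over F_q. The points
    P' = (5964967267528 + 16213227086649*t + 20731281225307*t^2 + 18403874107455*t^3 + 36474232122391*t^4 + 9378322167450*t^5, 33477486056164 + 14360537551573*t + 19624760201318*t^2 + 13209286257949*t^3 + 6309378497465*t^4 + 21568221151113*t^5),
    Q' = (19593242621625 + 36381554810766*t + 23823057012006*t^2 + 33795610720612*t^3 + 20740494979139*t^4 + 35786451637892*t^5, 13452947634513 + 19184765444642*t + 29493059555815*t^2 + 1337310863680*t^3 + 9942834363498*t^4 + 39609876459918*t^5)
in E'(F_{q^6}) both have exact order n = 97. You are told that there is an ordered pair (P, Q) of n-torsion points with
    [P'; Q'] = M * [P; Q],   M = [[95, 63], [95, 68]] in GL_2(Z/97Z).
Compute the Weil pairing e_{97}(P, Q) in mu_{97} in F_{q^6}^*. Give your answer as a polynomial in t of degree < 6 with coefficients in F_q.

1883373048762 + 20907452379687*t + 21250499240120*t^2 + 21702556834895*t^3 + 112035730708*t^4 + 12063679636191*t^5

e_{97}(aP+bQ,cP+dQ) = e_{97}(P,Q)^(ad-bc); with (a,b,c,d)=(95,63,95,68) this gives the det-97 law.
det M = 95*68 - 63*95 = 475 = 87 (mod 97); 87^{-1} = 29 (mod 97).
Build f_{97,P'} and f_{97,Q'} via the 7-bit ladder of 97=1100001_2; evaluate at shifted divisors; quotient in F_{39887740096481^6}.
The quotient is 36904168544758 + 26986613242781*t + 4404100773941*t^2 + 15415803574012*t^3 + 554154125705*t^4 + 22374194904419*t^5.
Raise to 29: e(P,Q) = 1883373048762 + 20907452379687*t + 21250499240120*t^2 + 21702556834895*t^3 + 112035730708*t^4 + 12063679636191*t^5 in mu_{97}.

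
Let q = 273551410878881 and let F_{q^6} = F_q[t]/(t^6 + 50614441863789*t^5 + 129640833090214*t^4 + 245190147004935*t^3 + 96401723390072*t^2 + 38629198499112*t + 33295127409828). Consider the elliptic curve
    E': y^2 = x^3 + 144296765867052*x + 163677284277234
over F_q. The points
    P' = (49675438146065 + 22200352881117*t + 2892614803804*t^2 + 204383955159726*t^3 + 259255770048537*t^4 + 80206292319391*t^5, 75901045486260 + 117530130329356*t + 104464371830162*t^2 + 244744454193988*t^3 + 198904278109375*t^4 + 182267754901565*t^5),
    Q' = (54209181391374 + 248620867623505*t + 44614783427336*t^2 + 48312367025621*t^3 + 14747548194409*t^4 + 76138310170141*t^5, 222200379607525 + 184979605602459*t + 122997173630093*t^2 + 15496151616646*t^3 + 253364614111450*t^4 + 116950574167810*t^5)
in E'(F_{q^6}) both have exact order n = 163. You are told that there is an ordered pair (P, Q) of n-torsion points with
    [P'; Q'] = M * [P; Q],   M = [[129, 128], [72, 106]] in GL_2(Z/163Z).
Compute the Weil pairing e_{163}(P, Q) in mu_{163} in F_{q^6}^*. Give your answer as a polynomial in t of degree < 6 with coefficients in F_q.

e_{163}(aP+bQ,cP+dQ) = e_{163}(P,Q)^(ad-bc); with (a,b,c,d)=(129,128,72,106) this gives the det-163 law.
det M = 129*106 - 128*72 = 4458 = 57 (mod 163); 57^{-1} = 143 (mod 163).
Build f_{163,P'} and f_{163,Q'} via the 8-bit ladder of 163=10100011_2; evaluate at shifted divisors; quotient in F_{273551410878881^6}.
e_{163}(P',Q') = 69510777529625 + 76015419154216*t + 34960286721326*t^2 + 94944135447390*t^3 + 200592807473403*t^4 + 258929548592479*t^5.
Hence e(P,Q) = 231533189377383 + 213311881445818*t + 186058469455592*t^2 + 194650086877829*t^3 + 98129841033888*t^4 + 108041768286188*t^5 in F_{273551410878881^6}^*.

231533189377383 + 213311881445818*t + 186058469455592*t^2 + 194650086877829*t^3 + 98129841033888*t^4 + 108041768286188*t^5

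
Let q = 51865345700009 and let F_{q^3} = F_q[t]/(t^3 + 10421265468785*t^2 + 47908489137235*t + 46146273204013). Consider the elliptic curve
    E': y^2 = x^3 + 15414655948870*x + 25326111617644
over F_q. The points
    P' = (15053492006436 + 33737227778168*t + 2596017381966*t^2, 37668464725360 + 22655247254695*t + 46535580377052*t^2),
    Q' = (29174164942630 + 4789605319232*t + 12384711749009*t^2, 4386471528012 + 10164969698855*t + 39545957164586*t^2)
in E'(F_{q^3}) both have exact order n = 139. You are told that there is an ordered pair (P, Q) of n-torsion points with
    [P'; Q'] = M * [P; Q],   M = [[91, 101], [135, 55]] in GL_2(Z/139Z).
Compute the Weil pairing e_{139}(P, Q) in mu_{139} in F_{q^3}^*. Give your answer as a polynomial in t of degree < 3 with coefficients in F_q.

e_{139}(aP+bQ,cP+dQ) = e_{139}(P,Q)^(ad-bc); with (a,b,c,d)=(91,101,135,55) this gives the det-139 law.
So e_{139}(P,Q) = e_{139}(P',Q')^{81}, since 127*81 = 1 mod 139.
n = 139 = (10001011)_2 (8 bits, wt 4); accumulate f_{139,P'}(Q'+S)/f_{139,P'}(S) along the 7-step ladder.
e_{139}(P',Q') = 43758938631558 + 44217817512541*t + 32519753168306*t^2.
(43758938631558 + 44217817512541*t + 32519753168306*t^2)^{81} mod (51865345700009,f) = 34001477942872 + 28390577221211*t + 44353179192809*t^2.

34001477942872 + 28390577221211*t + 44353179192809*t^2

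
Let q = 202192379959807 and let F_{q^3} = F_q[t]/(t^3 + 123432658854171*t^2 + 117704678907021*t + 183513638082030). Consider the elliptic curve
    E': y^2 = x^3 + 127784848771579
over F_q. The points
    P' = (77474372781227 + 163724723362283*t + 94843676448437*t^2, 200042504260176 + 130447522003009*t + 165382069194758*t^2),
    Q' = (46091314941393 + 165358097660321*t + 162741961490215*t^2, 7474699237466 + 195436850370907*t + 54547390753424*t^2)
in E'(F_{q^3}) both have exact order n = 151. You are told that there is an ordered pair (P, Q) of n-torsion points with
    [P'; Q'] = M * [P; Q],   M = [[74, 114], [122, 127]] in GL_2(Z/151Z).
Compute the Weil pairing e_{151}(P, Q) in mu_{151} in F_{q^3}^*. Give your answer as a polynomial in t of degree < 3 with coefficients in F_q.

Since e_{151}(P,P)=e_{151}(Q,Q)=1 and e_{151}(Q,P)=e_{151}(P,Q)^{-1}, expanding e_{151}(74*P + 114*Q,122*P + 127*Q) leaves e(P,Q)^det(M).
74*127 - 114*122 = -4510; reduced mod 151: det = 20, inverse 68.
Double-and-add over 10010111: 8-1 doublings, 5-1 additions; each step l_{T,T}/v_{2T} or l_{T,P'}/v at Q'+S for random S.
So e_{151}(P',Q') = 126983948624554 + 75348594217249*t + 45372512708992*t^2.
Finally e_{151}(P,Q) = 24246898993232 + 87320260697674*t + 20725797492808*t^2.

24246898993232 + 87320260697674*t + 20725797492808*t^2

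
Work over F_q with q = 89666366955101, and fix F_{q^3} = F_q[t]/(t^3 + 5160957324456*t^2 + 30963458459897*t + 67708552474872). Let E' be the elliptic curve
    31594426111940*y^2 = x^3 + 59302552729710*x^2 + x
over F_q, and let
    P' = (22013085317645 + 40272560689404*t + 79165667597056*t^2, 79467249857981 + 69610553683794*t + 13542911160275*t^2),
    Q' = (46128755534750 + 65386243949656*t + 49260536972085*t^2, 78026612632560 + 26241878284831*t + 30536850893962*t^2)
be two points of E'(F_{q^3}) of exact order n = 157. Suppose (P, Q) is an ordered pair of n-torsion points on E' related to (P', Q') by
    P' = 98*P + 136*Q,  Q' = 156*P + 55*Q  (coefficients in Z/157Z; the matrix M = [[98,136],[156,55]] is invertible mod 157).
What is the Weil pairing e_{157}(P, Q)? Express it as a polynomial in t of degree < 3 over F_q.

46485970271670 + 15662553427201*t + 13839766580392*t^2

Since e_{157}(P,P)=e_{157}(Q,Q)=1 and e_{157}(Q,P)=e_{157}(P,Q)^{-1}, expanding e_{157}(98*P + 136*Q,156*P + 55*Q) leaves e(P,Q)^det(M).
So e_{157}(P,Q) = e_{157}(P',Q')^{76}, since 31*76 = 1 mod 157.
(x,y)|->(36425287669780x+83973271834422,36425287669780y) sends E' to y^2=x^3+62330210918803*x+6158670056649.
8-bit Miller (10011101) on E'/F_{89666366955101} with a'=62330210918803, b'=6158670056649: accumulate tangent/chord ratios at Q'+S and P'+S'.
The quotient is 67459377811602 + 45643882075489*t + 49298449930022*t^2.
Finally e_{157}(P,Q) = 46485970271670 + 15662553427201*t + 13839766580392*t^2.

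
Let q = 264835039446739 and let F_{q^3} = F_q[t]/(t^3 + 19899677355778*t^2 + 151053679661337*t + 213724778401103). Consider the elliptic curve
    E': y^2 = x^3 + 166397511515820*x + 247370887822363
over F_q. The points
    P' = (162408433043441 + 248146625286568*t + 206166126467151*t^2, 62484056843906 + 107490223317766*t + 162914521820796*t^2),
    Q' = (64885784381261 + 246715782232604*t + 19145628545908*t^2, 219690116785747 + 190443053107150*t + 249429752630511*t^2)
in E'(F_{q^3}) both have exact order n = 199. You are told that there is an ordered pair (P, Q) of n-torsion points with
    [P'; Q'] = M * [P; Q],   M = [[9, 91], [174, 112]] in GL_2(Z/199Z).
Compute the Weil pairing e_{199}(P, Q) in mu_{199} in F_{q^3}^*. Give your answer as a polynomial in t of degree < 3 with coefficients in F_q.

225231185274034 + 178038593737072*t + 73682581110405*t^2

The 199-Weil pairing on E[199] over F_{264835039446739} is alternating-bilinear: e_{199}(P',Q') = e_{199}(P,Q)^det(M).
Inverting 99 mod 199: 197. Thus e_{199}(P,Q) = e(P',Q')^{197}.
Miller loop for e_{199} over F_{264835039446739^3}: bits of 199 = 11000111; 7 double steps + 4 add steps, l/v at each.
So e_{199}(P',Q') = 133223894909391 + 69117322456517*t + 91781051379426*t^2.
e_{199}(P,Q) = (133223894909391 + 69117322456517*t + 91781051379426*t^2)^{197} = 225231185274034 + 178038593737072*t + 73682581110405*t^2.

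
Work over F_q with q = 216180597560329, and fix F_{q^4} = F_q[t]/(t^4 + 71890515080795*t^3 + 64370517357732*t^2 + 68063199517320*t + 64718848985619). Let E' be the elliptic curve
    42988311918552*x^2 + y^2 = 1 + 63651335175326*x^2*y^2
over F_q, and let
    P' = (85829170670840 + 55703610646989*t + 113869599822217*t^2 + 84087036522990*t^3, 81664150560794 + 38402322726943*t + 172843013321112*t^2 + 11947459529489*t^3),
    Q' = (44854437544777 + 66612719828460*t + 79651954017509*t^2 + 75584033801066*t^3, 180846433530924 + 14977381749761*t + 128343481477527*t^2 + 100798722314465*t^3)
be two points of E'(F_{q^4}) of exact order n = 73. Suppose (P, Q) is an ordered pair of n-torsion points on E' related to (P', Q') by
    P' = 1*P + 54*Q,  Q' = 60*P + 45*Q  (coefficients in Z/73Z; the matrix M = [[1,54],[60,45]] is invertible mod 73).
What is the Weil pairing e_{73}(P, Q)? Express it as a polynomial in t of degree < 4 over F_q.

129297246046677 + 62672400131529*t + 142180036213408*t^2 + 77497001790605*t^3

e_{73}(aP+bQ,cP+dQ) = e_{73}(P,Q)^(ad-bc); with (a,b,c,d)=(1,54,60,45) this gives the det-73 law.
1*45 - 54*60 = -3195; reduced mod 73: det = 17, inverse 43.
Edwards a_E,d_E -> Montgomery A=93488237253081,B=27744156311485 -> Weierstrass 209284443742124,66554260572556 via alpha=161893672889199,beta=102924542965971.
n = 73 = (1001001)_2 (7 bits, wt 3); accumulate f_{73,P'}(Q'+S)/f_{73,P'}(S) along the 6-step ladder.
f_P(D_Q)/f_Q(D_P) = 21799053407050 + 52028260993064*t + 34028708479929*t^2 + 105177883894645*t^3.
(21799053407050 + 52028260993064*t + 34028708479929*t^2 + 105177883894645*t^3)^{43} mod (216180597560329,f) = 129297246046677 + 62672400131529*t + 142180036213408*t^2 + 77497001790605*t^3.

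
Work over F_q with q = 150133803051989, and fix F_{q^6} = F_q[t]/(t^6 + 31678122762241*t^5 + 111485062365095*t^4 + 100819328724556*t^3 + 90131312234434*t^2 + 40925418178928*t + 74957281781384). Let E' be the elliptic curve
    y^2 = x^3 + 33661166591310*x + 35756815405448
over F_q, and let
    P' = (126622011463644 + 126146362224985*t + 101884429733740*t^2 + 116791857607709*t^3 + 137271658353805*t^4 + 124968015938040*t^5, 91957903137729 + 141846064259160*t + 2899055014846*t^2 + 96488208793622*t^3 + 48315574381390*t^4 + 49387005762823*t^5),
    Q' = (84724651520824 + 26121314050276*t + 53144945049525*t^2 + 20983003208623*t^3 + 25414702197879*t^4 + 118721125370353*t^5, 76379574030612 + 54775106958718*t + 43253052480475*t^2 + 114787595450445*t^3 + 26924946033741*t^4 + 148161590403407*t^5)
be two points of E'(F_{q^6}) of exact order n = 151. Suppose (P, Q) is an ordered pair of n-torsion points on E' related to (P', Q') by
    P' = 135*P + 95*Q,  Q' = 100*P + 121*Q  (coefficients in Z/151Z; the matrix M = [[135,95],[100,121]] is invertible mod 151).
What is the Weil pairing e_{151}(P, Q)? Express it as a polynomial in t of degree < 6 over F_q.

Alternating bilinearity on E[151] (values in mu_{151} in F_{150133803051989^6}) gives e(P',Q') = e(P,Q)^det(M).
det M = 135*121 - 95*100 = 6835 = 40 (mod 151); 40^{-1} = 34 (mod 151).
Double-and-add over 10010111: 8-1 doublings, 5-1 additions; each step l_{T,T}/v_{2T} or l_{T,P'}/v at Q'+S for random S.
Result: e(P',Q') = 51997039961206 + 87977864929752*t + 124370258343870*t^2 + 25244950946301*t^3 + 50438363337966*t^4 + 143150993752846*t^5.
Thus e_{151}(P,Q) = 40760789972498 + 59748466750074*t + 58299136271860*t^2 + 46717768193622*t^3 + 135438362095496*t^4 + 124442169892717*t^5.

40760789972498 + 59748466750074*t + 58299136271860*t^2 + 46717768193622*t^3 + 135438362095496*t^4 + 124442169892717*t^5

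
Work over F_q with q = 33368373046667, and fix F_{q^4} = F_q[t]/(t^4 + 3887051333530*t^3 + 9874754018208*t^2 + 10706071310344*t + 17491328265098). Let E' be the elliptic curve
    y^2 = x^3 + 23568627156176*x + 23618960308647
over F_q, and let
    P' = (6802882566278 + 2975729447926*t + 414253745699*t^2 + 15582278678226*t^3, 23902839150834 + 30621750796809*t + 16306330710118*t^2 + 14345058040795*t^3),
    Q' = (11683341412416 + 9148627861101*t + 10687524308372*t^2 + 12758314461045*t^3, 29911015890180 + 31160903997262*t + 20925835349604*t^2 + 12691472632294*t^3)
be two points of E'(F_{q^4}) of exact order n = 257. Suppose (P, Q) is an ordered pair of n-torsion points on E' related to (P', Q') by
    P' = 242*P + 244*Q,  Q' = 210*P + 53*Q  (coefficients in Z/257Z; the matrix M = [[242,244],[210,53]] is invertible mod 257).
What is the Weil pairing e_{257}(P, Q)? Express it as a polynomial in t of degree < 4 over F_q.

9152091512424 + 20751320672588*t + 3801384948883*t^2 + 30347310150530*t^3

Alternating bilinearity on E[257] (values in mu_{257} in F_{33368373046667^4}) gives e(P',Q') = e(P,Q)^det(M).
242*53 - 244*210 = -38414; reduced mod 257: det = 136, inverse 240.
9-bit Miller (100000001) on E'/F_{33368373046667} with a'=23568627156176, b'=23618960308647: accumulate tangent/chord ratios at Q'+S and P'+S'.
Result: e(P',Q') = 22746732277495 + 25126560961971*t + 6151635523837*t^2 + 30932112783213*t^3.
Hence e(P,Q) = 9152091512424 + 20751320672588*t + 3801384948883*t^2 + 30347310150530*t^3 in F_{33368373046667^4}^*.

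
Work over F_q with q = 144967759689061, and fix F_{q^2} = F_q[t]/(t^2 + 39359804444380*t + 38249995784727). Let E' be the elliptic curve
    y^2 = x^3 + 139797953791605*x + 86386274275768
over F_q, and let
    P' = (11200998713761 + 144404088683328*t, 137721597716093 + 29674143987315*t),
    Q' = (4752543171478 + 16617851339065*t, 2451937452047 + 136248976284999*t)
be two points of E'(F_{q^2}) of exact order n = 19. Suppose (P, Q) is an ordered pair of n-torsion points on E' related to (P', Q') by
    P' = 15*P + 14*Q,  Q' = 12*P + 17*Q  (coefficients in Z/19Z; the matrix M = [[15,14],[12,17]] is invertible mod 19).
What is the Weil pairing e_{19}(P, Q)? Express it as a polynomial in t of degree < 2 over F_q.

52112925090223 + 127037139185402*t

The 19-Weil pairing on E[19] over F_{144967759689061} is alternating-bilinear: e_{19}(P',Q') = e_{19}(P,Q)^det(M).
15*17 - 14*12 = 87; reduced mod 19: det = 11, inverse 7.
Run Miller on y^2=x^3+139797953791605*x+86386274275768 over F_{144967759689061}: ladder 10011 (5 bits); e = f_P(D_Q)/f_Q(D_P).
e_{19}(P',Q') = 136048096985082 + 53915088021778*t.
Thus e_{19}(P,Q) = 52112925090223 + 127037139185402*t.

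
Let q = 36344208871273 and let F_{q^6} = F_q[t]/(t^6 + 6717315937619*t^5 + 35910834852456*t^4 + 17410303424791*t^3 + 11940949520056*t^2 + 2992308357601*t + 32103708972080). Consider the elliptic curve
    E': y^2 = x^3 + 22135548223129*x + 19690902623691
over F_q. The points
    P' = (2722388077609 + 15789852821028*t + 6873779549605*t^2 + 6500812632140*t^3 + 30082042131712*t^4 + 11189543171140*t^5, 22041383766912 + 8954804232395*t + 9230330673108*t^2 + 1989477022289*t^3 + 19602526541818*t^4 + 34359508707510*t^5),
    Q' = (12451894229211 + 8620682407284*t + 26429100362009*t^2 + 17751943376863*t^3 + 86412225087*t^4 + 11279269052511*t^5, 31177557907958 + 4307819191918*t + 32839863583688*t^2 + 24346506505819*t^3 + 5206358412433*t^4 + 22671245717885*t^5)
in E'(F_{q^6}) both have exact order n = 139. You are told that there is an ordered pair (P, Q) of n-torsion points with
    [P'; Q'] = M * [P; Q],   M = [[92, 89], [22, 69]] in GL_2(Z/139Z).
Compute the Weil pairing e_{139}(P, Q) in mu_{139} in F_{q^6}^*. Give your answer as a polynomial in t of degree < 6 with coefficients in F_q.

25568768297321 + 17042703081767*t + 33652062926813*t^2 + 6362609593917*t^3 + 30480876346059*t^4 + 3637247990779*t^5

e_{139}(aP+bQ,cP+dQ) = e_{139}(P,Q)^(ad-bc); with (a,b,c,d)=(92,89,22,69) this gives the det-139 law.
Inverting 81 mod 139: 127. Thus e_{139}(P,Q) = e(P',Q')^{127}.
8-bit Miller (10001011) on E'/F_{36344208871273} with a'=22135548223129, b'=19690902623691: accumulate tangent/chord ratios at Q'+S and P'+S'.
e_{139}(P',Q') = 26912612065928 + 21970476837968*t + 28410140009905*t^2 + 13516633986030*t^3 + 3724338046146*t^4 + 34646390337989*t^5.
Thus e_{139}(P,Q) = 25568768297321 + 17042703081767*t + 33652062926813*t^2 + 6362609593917*t^3 + 30480876346059*t^4 + 3637247990779*t^5.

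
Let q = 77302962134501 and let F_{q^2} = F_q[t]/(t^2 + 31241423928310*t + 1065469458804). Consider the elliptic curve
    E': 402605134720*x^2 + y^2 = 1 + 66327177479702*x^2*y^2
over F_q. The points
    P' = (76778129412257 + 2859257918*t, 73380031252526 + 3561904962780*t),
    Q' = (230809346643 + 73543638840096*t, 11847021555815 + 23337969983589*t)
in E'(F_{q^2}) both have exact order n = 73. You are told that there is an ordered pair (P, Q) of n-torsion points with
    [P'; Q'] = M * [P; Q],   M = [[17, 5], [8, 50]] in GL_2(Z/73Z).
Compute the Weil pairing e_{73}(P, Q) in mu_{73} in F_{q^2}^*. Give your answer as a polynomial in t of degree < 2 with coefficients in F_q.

Alternating bilinearity on E[73] (values in mu_{73} in F_{77302962134501^2}) gives e(P',Q') = e(P,Q)^det(M).
So e_{73}(P,Q) = e_{73}(P',Q')^{21}, since 7*21 = 1 mod 73.
Edwards->Montgomery: u=(1+y)/(1-y), v=u/x -> 61789739624003v^2=u^3+66678638847057u^2+u; then x_W=22170337981005u+11121630435737: y^2=x^3+53578671694270*x+37568454897462.
n = 73 = (1001001)_2 (7 bits, wt 3); accumulate f_{73,P'}(Q'+S)/f_{73,P'}(S) along the 6-step ladder.
f_P(D_Q)/f_Q(D_P) = 75116747584963 + 62952663871492*t.
e_{73}(P,Q) = (75116747584963 + 62952663871492*t)^{21} = 57881763935865 + 65716344282381*t.

57881763935865 + 65716344282381*t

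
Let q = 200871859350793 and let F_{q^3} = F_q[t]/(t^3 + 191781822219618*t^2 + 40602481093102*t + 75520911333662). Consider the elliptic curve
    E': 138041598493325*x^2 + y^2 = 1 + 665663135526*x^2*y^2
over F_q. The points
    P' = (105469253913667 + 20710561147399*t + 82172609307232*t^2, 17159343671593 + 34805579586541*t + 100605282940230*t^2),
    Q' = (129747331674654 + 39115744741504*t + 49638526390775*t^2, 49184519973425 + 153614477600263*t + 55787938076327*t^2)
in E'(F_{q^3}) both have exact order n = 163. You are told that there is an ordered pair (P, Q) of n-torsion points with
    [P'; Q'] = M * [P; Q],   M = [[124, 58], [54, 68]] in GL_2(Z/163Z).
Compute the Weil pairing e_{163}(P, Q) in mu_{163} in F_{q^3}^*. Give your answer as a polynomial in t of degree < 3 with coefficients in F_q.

Since e_{163}(P,P)=e_{163}(Q,Q)=1 and e_{163}(Q,P)=e_{163}(P,Q)^{-1}, expanding e_{163}(124*P + 58*Q,54*P + 68*Q) leaves e(P,Q)^det(M).
det(M) mod 163 = 84; its inverse in (Z/163)^* is 33 (check: 84*33 mod 163 = 1).
Edwards a_E,d_E -> Montgomery A=16386639492222,B=90870498154990 -> Weierstrass 197946370208598,9792318860725 via alpha=56596520163274,beta=84561948677148.
Build f_{163,P'} and f_{163,Q'} via the 8-bit ladder of 163=10100011_2; evaluate at shifted divisors; quotient in F_{200871859350793^3}.
Miller gives e_{163}(P',Q') = 152378542038959 + 123004916598126*t + 53438174423434*t^2 in F_{200871859350793^3}.
e_{163}(P,Q) = (152378542038959 + 123004916598126*t + 53438174423434*t^2)^{33} = 93072912389568 + 106372886544284*t + 154268499980831*t^2.

93072912389568 + 106372886544284*t + 154268499980831*t^2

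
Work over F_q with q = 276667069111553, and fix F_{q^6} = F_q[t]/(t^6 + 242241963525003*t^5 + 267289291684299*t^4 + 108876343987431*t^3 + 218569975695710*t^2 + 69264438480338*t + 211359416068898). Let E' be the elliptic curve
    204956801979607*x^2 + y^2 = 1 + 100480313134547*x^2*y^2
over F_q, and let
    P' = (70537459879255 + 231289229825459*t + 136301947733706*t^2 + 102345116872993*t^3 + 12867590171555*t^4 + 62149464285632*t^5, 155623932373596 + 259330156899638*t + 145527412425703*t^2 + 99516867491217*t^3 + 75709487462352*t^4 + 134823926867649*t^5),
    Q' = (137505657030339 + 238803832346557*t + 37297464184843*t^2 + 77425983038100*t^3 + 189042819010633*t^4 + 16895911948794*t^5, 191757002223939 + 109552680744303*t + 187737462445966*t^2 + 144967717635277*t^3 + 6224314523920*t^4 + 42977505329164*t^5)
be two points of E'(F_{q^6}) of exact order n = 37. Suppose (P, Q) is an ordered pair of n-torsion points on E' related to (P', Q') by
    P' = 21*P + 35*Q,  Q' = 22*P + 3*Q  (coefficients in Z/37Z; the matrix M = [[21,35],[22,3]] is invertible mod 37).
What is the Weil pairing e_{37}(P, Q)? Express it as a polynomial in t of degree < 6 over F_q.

The 37-Weil pairing on E[37] over F_{276667069111553} is alternating-bilinear: e_{37}(P',Q') = e_{37}(P,Q)^det(M).
Inverting 33 mod 37: 9. Thus e_{37}(P,Q) = e(P',Q')^{9}.
Edwards a_E,d_E -> Montgomery A=248934368204804,B=229115032566324 -> Weierstrass 242976144397938,259304721454654 via alpha=50906185852359,beta=26119122211265.
Double-and-add over 100101: 6-1 doublings, 3-1 additions; each step l_{T,T}/v_{2T} or l_{T,P'}/v at Q'+S for random S.
f_P(D_Q)/f_Q(D_P) = 28664223100173 + 110050079812401*t + 228988368398771*t^2 + 47011338173939*t^3 + 55302927154312*t^4 + 265978169240842*t^5.
(28664223100173 + 110050079812401*t + 228988368398771*t^2 + 47011338173939*t^3 + 55302927154312*t^4 + 265978169240842*t^5)^{9} mod (276667069111553,f) = 255258244853512 + 63400893518070*t + 152116492876742*t^2 + 52250041301611*t^3 + 180225312941276*t^4 + 181806360862843*t^5.

255258244853512 + 63400893518070*t + 152116492876742*t^2 + 52250041301611*t^3 + 180225312941276*t^4 + 181806360862843*t^5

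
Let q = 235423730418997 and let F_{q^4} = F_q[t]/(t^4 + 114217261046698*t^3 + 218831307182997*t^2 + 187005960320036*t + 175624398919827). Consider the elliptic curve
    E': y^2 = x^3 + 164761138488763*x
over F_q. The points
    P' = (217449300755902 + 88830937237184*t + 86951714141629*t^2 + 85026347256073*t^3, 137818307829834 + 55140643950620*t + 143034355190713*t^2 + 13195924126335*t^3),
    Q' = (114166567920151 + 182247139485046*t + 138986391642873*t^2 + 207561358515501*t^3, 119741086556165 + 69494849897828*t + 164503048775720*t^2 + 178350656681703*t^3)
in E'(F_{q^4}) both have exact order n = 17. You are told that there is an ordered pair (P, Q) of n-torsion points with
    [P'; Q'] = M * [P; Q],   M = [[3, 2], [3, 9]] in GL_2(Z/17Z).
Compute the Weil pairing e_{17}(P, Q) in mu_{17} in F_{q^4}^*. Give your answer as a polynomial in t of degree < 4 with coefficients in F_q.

13701142595078 + 99570103331594*t + 7000293273034*t^2 + 10737524217345*t^3

Since e_{17}(P,P)=e_{17}(Q,Q)=1 and e_{17}(Q,P)=e_{17}(P,Q)^{-1}, expanding e_{17}(3*P + 2*Q,3*P + 9*Q) leaves e(P,Q)^det(M).
Inverting 4 mod 17: 13. Thus e_{17}(P,Q) = e(P',Q')^{13}.
Build f_{17,P'} and f_{17,Q'} via the 5-bit ladder of 17=10001_2; evaluate at shifted divisors; quotient in F_{235423730418997^4}.
The quotient is 68517081646224 + 104280555664843*t + 83353439199961*t^2 + 48566628347586*t^3.
Finally e_{17}(P,Q) = 13701142595078 + 99570103331594*t + 7000293273034*t^2 + 10737524217345*t^3.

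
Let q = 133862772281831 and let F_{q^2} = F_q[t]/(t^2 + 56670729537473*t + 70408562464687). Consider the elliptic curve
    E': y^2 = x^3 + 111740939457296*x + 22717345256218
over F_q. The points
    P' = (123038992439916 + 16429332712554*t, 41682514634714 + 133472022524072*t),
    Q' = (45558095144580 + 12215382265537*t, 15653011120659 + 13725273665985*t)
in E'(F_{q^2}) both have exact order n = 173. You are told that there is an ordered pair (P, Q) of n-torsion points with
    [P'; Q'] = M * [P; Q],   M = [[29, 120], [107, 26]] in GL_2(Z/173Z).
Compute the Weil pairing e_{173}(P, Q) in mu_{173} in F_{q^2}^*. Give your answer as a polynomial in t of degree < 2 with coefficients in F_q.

65308285460339 + 8419904780550*t

e_{173} is bilinear + alternating on E[173], so e_{173}(29*P + 120*Q, 107*P + 26*Q) = e_{173}(P,Q)^(29*26-120*107).
det(M) mod 173 = 24; its inverse in (Z/173)^* is 137 (check: 24*137 mod 173 = 1).
n = 173 = (10101101)_2 (8 bits, wt 5); accumulate f_{173,P'}(Q'+S)/f_{173,P'}(S) along the 7-step ladder.
So e_{173}(P',Q') = 103404282485920 + 83826107219432*t.
Thus e_{173}(P,Q) = 65308285460339 + 8419904780550*t.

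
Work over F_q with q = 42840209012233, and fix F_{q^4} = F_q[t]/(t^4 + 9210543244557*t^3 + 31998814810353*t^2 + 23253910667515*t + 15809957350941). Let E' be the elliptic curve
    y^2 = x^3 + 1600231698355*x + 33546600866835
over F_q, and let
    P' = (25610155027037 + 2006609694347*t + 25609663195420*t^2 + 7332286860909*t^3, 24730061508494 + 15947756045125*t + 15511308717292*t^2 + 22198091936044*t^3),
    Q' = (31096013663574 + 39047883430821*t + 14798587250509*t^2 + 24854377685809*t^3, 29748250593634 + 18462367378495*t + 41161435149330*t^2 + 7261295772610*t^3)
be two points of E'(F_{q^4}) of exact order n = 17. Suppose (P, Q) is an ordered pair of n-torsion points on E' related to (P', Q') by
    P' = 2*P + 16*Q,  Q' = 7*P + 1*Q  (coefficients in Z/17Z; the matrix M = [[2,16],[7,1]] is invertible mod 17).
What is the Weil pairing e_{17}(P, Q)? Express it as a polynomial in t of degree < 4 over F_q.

11528440740961 + 18599713732539*t + 33243489032870*t^2 + 10074609120850*t^3

e_{17} is bilinear + alternating on E[17], so e_{17}(2*P + 16*Q, 7*P + 1*Q) = e_{17}(P,Q)^(2*1-16*7).
det M = 2*1 - 16*7 = -110 = 9 (mod 17); 9^{-1} = 2 (mod 17).
5-bit Miller (10001) on E'/F_{42840209012233} with a'=1600231698355, b'=33546600866835: accumulate tangent/chord ratios at Q'+S and P'+S'.
Result: e(P',Q') = 4990922747896 + 42742648803509*t + 30643886145390*t^2 + 39094396010518*t^3.
Finally e_{17}(P,Q) = 11528440740961 + 18599713732539*t + 33243489032870*t^2 + 10074609120850*t^3.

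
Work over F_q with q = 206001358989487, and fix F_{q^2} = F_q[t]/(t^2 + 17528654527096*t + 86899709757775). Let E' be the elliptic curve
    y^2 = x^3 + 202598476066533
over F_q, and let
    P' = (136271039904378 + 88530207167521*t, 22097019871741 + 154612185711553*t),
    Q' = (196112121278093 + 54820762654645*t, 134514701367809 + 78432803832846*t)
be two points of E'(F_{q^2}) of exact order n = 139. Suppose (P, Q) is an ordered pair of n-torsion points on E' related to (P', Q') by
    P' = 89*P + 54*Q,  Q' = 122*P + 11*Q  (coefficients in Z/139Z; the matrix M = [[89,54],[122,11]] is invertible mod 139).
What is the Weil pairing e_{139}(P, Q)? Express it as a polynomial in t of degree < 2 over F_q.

73223125568103 + 127794194392670*t

e_{139} is bilinear + alternating on E[139], so e_{139}(89*P + 54*Q, 122*P + 11*Q) = e_{139}(P,Q)^(89*11-54*122).
det M = 89*11 - 54*122 = -5609 = 90 (mod 139); 90^{-1} = 17 (mod 139).
n = 139 = (10001011)_2 (8 bits, wt 4); accumulate f_{139,P'}(Q'+S)/f_{139,P'}(S) along the 7-step ladder.
Result: e(P',Q') = 183394268356072 + 14641253846106*t.
Finally e_{139}(P,Q) = 73223125568103 + 127794194392670*t.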